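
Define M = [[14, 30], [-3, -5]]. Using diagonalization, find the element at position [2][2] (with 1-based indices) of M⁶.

-99665

Characteristic polynomial: r^2 - 9r + 20 = (r - 5)(r - 4), so the eigenvalues are 4, 5.
r=5: eigenvector (10, -3).
r=4: eigenvector (-3, 1).
P = [[10, -3], [-3, 1]], D = diag(5, 4), P⁻¹ = [[1, 3], [3, 10]].
M⁶ = P·diag(15625, 4096)·P⁻¹ = [[119386, 345870], [-34587, -99665]].
The requested entry is -99665.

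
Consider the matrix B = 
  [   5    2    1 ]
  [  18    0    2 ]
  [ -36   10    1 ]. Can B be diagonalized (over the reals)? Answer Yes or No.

No

Characteristic polynomial: p(s) = s^3 - 6s^2 - 15s + 100 = (s - 5)^2(s + 4).
s = 5 has algebraic multiplicity 2; rank(B − 5I) = 2, so geometric multiplicity = 1.
Geometric multiplicity < algebraic multiplicity, so B is not diagonalizable.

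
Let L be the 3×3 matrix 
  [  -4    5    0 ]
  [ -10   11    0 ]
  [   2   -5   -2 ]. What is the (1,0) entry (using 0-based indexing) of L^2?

Characteristic polynomial: r^3 - 5r^2 - 8r + 12 = (r - 6)(r - 1)(r + 2), so the eigenvalues are -2, 1, 6.
r=6: eigenvector (1, 2, -1).
r=-2: eigenvector (0, 0, 1).
r=1: eigenvector (-1, -1, 1).
P = [[1, 0, -1], [2, 0, -1], [-1, 1, 1]], D = diag(6, -2, 1), P⁻¹ = [[-1, 1, 0], [1, 0, 1], [-2, 1, 0]].
L² = P·diag(36, 4, 1)·P⁻¹ = [[-34, 35, 0], [-70, 71, 0], [38, -35, 4]].
The requested entry is -70.

-70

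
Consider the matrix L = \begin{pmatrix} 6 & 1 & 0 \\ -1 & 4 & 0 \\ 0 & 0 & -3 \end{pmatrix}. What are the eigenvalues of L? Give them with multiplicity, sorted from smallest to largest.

-3, 5, 5

Characteristic polynomial: p(t) = t^3 - 7t^2 - 5t + 75 = (t - 5)^2(t + 3).
Roots (with multiplicity): -3, 5, 5.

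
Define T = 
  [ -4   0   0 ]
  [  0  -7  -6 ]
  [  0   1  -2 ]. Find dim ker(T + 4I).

T + 4I = [[0, 0, 0], [0, -3, -6], [0, 1, 2]].
This matrix has rank 1, so its null space has dimension 3 − 1 = 2.

2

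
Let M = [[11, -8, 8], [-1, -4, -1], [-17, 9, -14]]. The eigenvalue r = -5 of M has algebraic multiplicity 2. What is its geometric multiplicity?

M + 5I = [[16, -8, 8], [-1, 1, -1], [-17, 9, -9]].
This matrix has rank 2, so its null space has dimension 3 − 2 = 1.

1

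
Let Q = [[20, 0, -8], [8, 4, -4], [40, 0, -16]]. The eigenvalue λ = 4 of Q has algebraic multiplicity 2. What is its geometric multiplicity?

Q − 4I = [[16, 0, -8], [8, 0, -4], [40, 0, -20]].
This matrix has rank 1, so its null space has dimension 3 − 1 = 2.

2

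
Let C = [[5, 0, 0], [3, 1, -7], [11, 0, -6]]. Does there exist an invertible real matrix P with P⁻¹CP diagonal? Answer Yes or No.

Yes

Characteristic polynomial: p(λ) = λ^3 - 31λ + 30 = (λ - 5)(λ - 1)(λ + 6).
All 3 eigenvalues are distinct, so C is diagonalizable.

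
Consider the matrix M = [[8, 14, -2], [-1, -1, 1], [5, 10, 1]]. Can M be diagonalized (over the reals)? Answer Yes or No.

Characteristic polynomial: p(μ) = μ^3 - 8μ^2 + 13μ - 6 = (μ - 6)(μ - 1)^2.
μ = 1 has algebraic multiplicity 2; rank(M − 1I) = 2, so geometric multiplicity = 1.
Geometric multiplicity < algebraic multiplicity, so M is not diagonalizable.

No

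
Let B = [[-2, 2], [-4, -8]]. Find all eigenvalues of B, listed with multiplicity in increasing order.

Characteristic polynomial: p(λ) = λ^2 + 10λ + 24 = (λ + 4)(λ + 6).
Roots (with multiplicity): -6, -4.

-6, -4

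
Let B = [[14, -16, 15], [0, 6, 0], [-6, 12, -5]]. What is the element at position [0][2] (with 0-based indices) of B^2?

135

Characteristic polynomial: λ^3 - 15λ^2 + 74λ - 120 = (λ - 6)(λ - 5)(λ - 4), so the eigenvalues are 4, 5, 6.
λ=4: eigenvector (3, 0, -2).
λ=6: eigenvector (2, 1, 0).
λ=5: eigenvector (5, 0, -3).
P = [[3, 2, 5], [0, 1, 0], [-2, 0, -3]], D = diag(4, 6, 5), P⁻¹ = [[-3, 6, -5], [0, 1, 0], [2, -4, 3]].
B² = P·diag(16, 36, 25)·P⁻¹ = [[106, -140, 135], [0, 36, 0], [-54, 108, -65]].
The requested entry is 135.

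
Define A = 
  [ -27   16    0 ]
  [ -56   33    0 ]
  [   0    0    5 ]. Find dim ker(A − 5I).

2

A − 5I = [[-32, 16, 0], [-56, 28, 0], [0, 0, 0]].
This matrix has rank 1, so its null space has dimension 3 − 1 = 2.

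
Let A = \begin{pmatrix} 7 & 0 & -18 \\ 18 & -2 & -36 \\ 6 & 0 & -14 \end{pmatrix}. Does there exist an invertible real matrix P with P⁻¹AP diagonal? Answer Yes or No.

Yes

Characteristic polynomial: p(s) = s^3 + 9s^2 + 24s + 20 = (s + 2)^2(s + 5).
s = -2 has algebraic multiplicity 2; rank(A + 2I) = 1, so geometric multiplicity = 2.
Every eigenvalue has geometric = algebraic multiplicity, so A is diagonalizable.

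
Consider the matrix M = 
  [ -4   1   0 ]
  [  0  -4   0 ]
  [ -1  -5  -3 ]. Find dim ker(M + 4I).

1

M + 4I = [[0, 1, 0], [0, 0, 0], [-1, -5, 1]].
This matrix has rank 2, so its null space has dimension 3 − 2 = 1.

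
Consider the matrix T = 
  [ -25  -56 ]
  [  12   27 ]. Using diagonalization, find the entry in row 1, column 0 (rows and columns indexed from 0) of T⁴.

240

Characteristic polynomial: λ^2 - 2λ - 3 = (λ - 3)(λ + 1), so the eigenvalues are -1, 3.
λ=-1: eigenvector (7, -3).
λ=3: eigenvector (-2, 1).
P = [[7, -2], [-3, 1]], D = diag(-1, 3), P⁻¹ = [[1, 2], [3, 7]].
T⁴ = P·diag(1, 81)·P⁻¹ = [[-479, -1120], [240, 561]].
The requested entry is 240.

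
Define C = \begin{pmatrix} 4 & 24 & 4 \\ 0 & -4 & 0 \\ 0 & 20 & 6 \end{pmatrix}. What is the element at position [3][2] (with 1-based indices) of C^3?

Characteristic polynomial: r^3 - 6r^2 - 16r + 96 = (r - 6)(r - 4)(r + 4), so the eigenvalues are -4, 4, 6.
r=6: eigenvector (2, 0, 1).
r=-4: eigenvector (-2, 1, -2).
r=4: eigenvector (1, 0, 0).
P = [[2, -2, 1], [0, 1, 0], [1, -2, 0]], D = diag(6, -4, 4), P⁻¹ = [[0, 2, 1], [0, 1, 0], [1, -2, -2]].
C³ = P·diag(216, -64, 64)·P⁻¹ = [[64, 864, 304], [0, -64, 0], [0, 560, 216]].
The requested entry is 560.

560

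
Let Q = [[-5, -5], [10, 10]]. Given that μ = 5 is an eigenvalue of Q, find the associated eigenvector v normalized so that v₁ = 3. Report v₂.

-6

Q − 5I = [[-10, -5], [10, 5]].
Solving (Q − 5I)v = 0 gives the eigenspace spanned by (3, -6).
With v₁ = 3, v = (3, -6), so v₂ = -6.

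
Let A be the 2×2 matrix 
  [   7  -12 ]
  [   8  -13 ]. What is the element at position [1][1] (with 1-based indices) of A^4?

Characteristic polynomial: μ^2 + 6μ + 5 = (μ + 1)(μ + 5), so the eigenvalues are -5, -1.
μ=-1: eigenvector (3, 2).
μ=-5: eigenvector (1, 1).
P = [[3, 1], [2, 1]], D = diag(-1, -5), P⁻¹ = [[1, -1], [-2, 3]].
A⁴ = P·diag(1, 625)·P⁻¹ = [[-1247, 1872], [-1248, 1873]].
The requested entry is -1247.

-1247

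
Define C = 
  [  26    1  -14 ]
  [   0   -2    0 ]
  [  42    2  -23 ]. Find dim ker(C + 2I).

1

C + 2I = [[28, 1, -14], [0, 0, 0], [42, 2, -21]].
This matrix has rank 2, so its null space has dimension 3 − 2 = 1.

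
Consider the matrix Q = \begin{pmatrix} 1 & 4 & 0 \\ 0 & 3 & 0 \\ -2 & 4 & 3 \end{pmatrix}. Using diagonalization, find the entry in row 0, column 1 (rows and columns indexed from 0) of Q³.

52

Characteristic polynomial: r^3 - 7r^2 + 15r - 9 = (r - 3)^2(r - 1), so the eigenvalues are 1, 3, 3.
r=1: eigenvector (1, 0, 1).
r=3: eigenvector (2, 1, 2).
r=3: eigenvector (0, 0, 1).
P = [[1, 2, 0], [0, 1, 0], [1, 2, 1]], D = diag(1, 3, 3), P⁻¹ = [[1, -2, 0], [0, 1, 0], [-1, 0, 1]].
Q³ = P·diag(1, 27, 27)·P⁻¹ = [[1, 52, 0], [0, 27, 0], [-26, 52, 27]].
The requested entry is 52.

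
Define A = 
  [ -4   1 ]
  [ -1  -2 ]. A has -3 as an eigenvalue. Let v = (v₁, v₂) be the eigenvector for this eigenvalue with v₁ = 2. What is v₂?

2

A + 3I = [[-1, 1], [-1, 1]].
Solving (A + 3I)v = 0 gives the eigenspace spanned by (2, 2).
With v₁ = 2, v = (2, 2), so v₂ = 2.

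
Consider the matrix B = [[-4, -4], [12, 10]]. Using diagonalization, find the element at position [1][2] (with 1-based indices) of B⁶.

-8064

Characteristic polynomial: r^2 - 6r + 8 = (r - 4)(r - 2), so the eigenvalues are 2, 4.
r=4: eigenvector (-1, 2).
r=2: eigenvector (2, -3).
P = [[-1, 2], [2, -3]], D = diag(4, 2), P⁻¹ = [[3, 2], [2, 1]].
B⁶ = P·diag(4096, 64)·P⁻¹ = [[-12032, -8064], [24192, 16192]].
The requested entry is -8064.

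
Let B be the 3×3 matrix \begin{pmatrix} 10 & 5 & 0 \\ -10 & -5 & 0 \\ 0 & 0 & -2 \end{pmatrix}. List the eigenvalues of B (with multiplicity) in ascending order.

Characteristic polynomial: p(μ) = μ^3 - 3μ^2 - 10μ = μ(μ - 5)(μ + 2).
Roots (with multiplicity): -2, 0, 5.

-2, 0, 5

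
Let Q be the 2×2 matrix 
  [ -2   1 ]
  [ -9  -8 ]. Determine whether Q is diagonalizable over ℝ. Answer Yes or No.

Characteristic polynomial: p(t) = t^2 + 10t + 25 = (t + 5)^2.
t = -5 has algebraic multiplicity 2; rank(Q + 5I) = 1, so geometric multiplicity = 1.
Geometric multiplicity < algebraic multiplicity, so Q is not diagonalizable.

No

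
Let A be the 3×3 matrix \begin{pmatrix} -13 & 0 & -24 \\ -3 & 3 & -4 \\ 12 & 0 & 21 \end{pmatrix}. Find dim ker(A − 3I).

1

A − 3I = [[-16, 0, -24], [-3, 0, -4], [12, 0, 18]].
This matrix has rank 2, so its null space has dimension 3 − 2 = 1.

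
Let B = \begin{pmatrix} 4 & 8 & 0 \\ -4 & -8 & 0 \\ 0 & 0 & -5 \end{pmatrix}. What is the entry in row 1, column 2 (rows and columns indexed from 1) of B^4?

-512

Characteristic polynomial: t^3 + 9t^2 + 20t = t(t + 4)(t + 5), so the eigenvalues are -5, -4, 0.
t=-4: eigenvector (-1, 1, 0).
t=0: eigenvector (-2, 1, 0).
t=-5: eigenvector (0, 0, 1).
P = [[-1, -2, 0], [1, 1, 0], [0, 0, 1]], D = diag(-4, 0, -5), P⁻¹ = [[1, 2, 0], [-1, -1, 0], [0, 0, 1]].
B⁴ = P·diag(256, 0, 625)·P⁻¹ = [[-256, -512, 0], [256, 512, 0], [0, 0, 625]].
The requested entry is -512.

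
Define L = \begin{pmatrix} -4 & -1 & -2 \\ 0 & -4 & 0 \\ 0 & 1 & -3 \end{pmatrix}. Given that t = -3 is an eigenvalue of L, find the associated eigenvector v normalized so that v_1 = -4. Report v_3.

2

L + 3I = [[-1, -1, -2], [0, -1, 0], [0, 1, 0]].
Solving (L + 3I)v = 0 gives the eigenspace spanned by (-4, 0, 2).
With v_1 = -4, v = (-4, 0, 2), so v_3 = 2.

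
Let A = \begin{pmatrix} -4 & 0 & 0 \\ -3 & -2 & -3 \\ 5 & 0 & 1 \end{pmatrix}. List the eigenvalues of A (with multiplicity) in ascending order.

-4, -2, 1

Characteristic polynomial: p(t) = t^3 + 5t^2 + 2t - 8 = (t - 1)(t + 2)(t + 4).
Roots (with multiplicity): -4, -2, 1.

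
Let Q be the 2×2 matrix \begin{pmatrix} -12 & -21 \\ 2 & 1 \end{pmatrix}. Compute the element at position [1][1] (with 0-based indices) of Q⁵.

Characteristic polynomial: μ^2 + 11μ + 30 = (μ + 5)(μ + 6), so the eigenvalues are -6, -5.
μ=-6: eigenvector (7, -2).
μ=-5: eigenvector (-3, 1).
P = [[7, -3], [-2, 1]], D = diag(-6, -5), P⁻¹ = [[1, 3], [2, 7]].
Q⁵ = P·diag(-7776, -3125)·P⁻¹ = [[-35682, -97671], [9302, 24781]].
The requested entry is 24781.

24781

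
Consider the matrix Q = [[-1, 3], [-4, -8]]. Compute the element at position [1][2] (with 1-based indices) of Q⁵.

Characteristic polynomial: t^2 + 9t + 20 = (t + 4)(t + 5), so the eigenvalues are -5, -4.
t=-4: eigenvector (1, -1).
t=-5: eigenvector (-3, 4).
P = [[1, -3], [-1, 4]], D = diag(-4, -5), P⁻¹ = [[4, 3], [1, 1]].
Q⁵ = P·diag(-1024, -3125)·P⁻¹ = [[5279, 6303], [-8404, -9428]].
The requested entry is 6303.

6303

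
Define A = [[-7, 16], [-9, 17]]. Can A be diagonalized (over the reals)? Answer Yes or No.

No

Characteristic polynomial: p(μ) = μ^2 - 10μ + 25 = (μ - 5)^2.
μ = 5 has algebraic multiplicity 2; rank(A − 5I) = 1, so geometric multiplicity = 1.
Geometric multiplicity < algebraic multiplicity, so A is not diagonalizable.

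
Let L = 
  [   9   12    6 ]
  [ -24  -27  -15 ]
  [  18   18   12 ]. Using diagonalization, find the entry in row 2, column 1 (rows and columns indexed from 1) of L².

162

Characteristic polynomial: μ^3 + 6μ^2 - 9μ - 54 = (μ - 3)(μ + 3)(μ + 6), so the eigenvalues are -6, -3, 3.
μ=-3: eigenvector (1, -1, 0).
μ=3: eigenvector (0, -1, 2).
μ=-6: eigenvector (2, -3, 1).
P = [[1, 0, 2], [-1, -1, -3], [0, 2, 1]], D = diag(-3, 3, -6), P⁻¹ = [[5, 4, 2], [1, 1, 1], [-2, -2, -1]].
L² = P·diag(9, 9, 36)·P⁻¹ = [[-99, -108, -54], [162, 171, 81], [-54, -54, -18]].
The requested entry is 162.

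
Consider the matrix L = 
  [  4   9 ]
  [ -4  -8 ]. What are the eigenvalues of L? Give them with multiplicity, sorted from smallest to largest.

Characteristic polynomial: p(r) = r^2 + 4r + 4 = (r + 2)^2.
Roots (with multiplicity): -2, -2.

-2, -2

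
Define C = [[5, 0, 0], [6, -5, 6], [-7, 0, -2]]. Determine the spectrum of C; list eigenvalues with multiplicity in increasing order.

-5, -2, 5

Characteristic polynomial: p(μ) = μ^3 + 2μ^2 - 25μ - 50 = (μ - 5)(μ + 2)(μ + 5).
Roots (with multiplicity): -5, -2, 5.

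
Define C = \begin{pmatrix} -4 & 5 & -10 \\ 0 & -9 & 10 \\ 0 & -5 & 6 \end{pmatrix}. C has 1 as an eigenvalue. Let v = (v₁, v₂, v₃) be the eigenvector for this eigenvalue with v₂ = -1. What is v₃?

C − 1I = [[-5, 5, -10], [0, -10, 10], [0, -5, 5]].
Solving (C − 1I)v = 0 gives the eigenspace spanned by (1, -1, -1).
With v₂ = -1, v = (1, -1, -1), so v₃ = -1.

-1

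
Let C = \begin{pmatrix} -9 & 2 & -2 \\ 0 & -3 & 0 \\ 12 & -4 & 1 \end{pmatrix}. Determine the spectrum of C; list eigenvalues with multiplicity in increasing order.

Characteristic polynomial: p(λ) = λ^3 + 11λ^2 + 39λ + 45 = (λ + 3)^2(λ + 5).
Roots (with multiplicity): -5, -3, -3.

-5, -3, -3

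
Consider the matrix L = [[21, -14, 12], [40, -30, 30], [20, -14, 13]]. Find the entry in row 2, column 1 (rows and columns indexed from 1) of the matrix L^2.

240

Characteristic polynomial: t^3 - 4t^2 - 7t + 10 = (t - 5)(t - 1)(t + 2), so the eigenvalues are -2, 1, 5.
t=1: eigenvector (4, 10, 5).
t=-2: eigenvector (2, 5, 2).
t=5: eigenvector (1, 2, 1).
P = [[4, 2, 1], [10, 5, 2], [5, 2, 1]], D = diag(1, -2, 5), P⁻¹ = [[-1, 0, 1], [0, 1, -2], [5, -2, 0]].
L² = P·diag(1, 4, 25)·P⁻¹ = [[121, -42, -12], [240, -80, -30], [120, -42, -11]].
The requested entry is 240.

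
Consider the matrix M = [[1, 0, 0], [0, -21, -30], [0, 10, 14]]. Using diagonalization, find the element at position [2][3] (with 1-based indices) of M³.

Characteristic polynomial: r^3 + 6r^2 - r - 6 = (r - 1)(r + 1)(r + 6), so the eigenvalues are -6, -1, 1.
r=1: eigenvector (1, 0, 0).
r=-1: eigenvector (0, -3, 2).
r=-6: eigenvector (0, -2, 1).
P = [[1, 0, 0], [0, -3, -2], [0, 2, 1]], D = diag(1, -1, -6), P⁻¹ = [[1, 0, 0], [0, 1, 2], [0, -2, -3]].
M³ = P·diag(1, -1, -216)·P⁻¹ = [[1, 0, 0], [0, -861, -1290], [0, 430, 644]].
The requested entry is -1290.

-1290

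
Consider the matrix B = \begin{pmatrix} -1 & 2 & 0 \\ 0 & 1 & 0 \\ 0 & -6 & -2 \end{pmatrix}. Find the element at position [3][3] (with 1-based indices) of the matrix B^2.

4

Characteristic polynomial: μ^3 + 2μ^2 - μ - 2 = (μ - 1)(μ + 1)(μ + 2), so the eigenvalues are -2, -1, 1.
μ=-1: eigenvector (1, 0, 0).
μ=-2: eigenvector (0, 0, 1).
μ=1: eigenvector (1, 1, -2).
P = [[1, 0, 1], [0, 0, 1], [0, 1, -2]], D = diag(-1, -2, 1), P⁻¹ = [[1, -1, 0], [0, 2, 1], [0, 1, 0]].
B² = P·diag(1, 4, 1)·P⁻¹ = [[1, 0, 0], [0, 1, 0], [0, 6, 4]].
The requested entry is 4.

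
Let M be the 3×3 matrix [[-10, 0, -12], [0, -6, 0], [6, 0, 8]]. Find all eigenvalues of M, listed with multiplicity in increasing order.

-6, -4, 2

Characteristic polynomial: p(r) = r^3 + 8r^2 + 4r - 48 = (r - 2)(r + 4)(r + 6).
Roots (with multiplicity): -6, -4, 2.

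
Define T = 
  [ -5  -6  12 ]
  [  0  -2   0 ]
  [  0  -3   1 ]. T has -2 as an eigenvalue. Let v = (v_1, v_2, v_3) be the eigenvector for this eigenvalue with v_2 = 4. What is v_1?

T + 2I = [[-3, -6, 12], [0, 0, 0], [0, -3, 3]].
Solving (T + 2I)v = 0 gives the eigenspace spanned by (8, 4, 4).
With v_2 = 4, v = (8, 4, 4), so v_1 = 8.

8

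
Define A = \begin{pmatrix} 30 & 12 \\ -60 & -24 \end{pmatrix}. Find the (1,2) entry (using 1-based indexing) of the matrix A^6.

93312

Characteristic polynomial: s^2 - 6s = s(s - 6), so the eigenvalues are 0, 6.
s=0: eigenvector (-2, 5).
s=6: eigenvector (1, -2).
P = [[-2, 1], [5, -2]], D = diag(0, 6), P⁻¹ = [[2, 1], [5, 2]].
A⁶ = P·diag(0, 46656)·P⁻¹ = [[233280, 93312], [-466560, -186624]].
The requested entry is 93312.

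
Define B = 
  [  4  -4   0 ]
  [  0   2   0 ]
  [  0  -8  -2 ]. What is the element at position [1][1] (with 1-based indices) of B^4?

Characteristic polynomial: r^3 - 4r^2 - 4r + 16 = (r - 4)(r - 2)(r + 2), so the eigenvalues are -2, 2, 4.
r=4: eigenvector (1, 0, 0).
r=-2: eigenvector (0, 0, 1).
r=2: eigenvector (2, 1, -2).
P = [[1, 0, 2], [0, 0, 1], [0, 1, -2]], D = diag(4, -2, 2), P⁻¹ = [[1, -2, 0], [0, 2, 1], [0, 1, 0]].
B⁴ = P·diag(256, 16, 16)·P⁻¹ = [[256, -480, 0], [0, 16, 0], [0, 0, 16]].
The requested entry is 256.

256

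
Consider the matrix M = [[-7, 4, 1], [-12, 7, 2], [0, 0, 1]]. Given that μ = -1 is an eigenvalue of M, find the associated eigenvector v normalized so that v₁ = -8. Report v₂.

-12

M + 1I = [[-6, 4, 1], [-12, 8, 2], [0, 0, 2]].
Solving (M + 1I)v = 0 gives the eigenspace spanned by (-8, -12, 0).
With v₁ = -8, v = (-8, -12, 0), so v₂ = -12.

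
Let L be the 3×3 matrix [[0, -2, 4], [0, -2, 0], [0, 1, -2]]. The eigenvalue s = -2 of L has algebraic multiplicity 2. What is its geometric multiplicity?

1

L + 2I = [[2, -2, 4], [0, 0, 0], [0, 1, 0]].
This matrix has rank 2, so its null space has dimension 3 − 2 = 1.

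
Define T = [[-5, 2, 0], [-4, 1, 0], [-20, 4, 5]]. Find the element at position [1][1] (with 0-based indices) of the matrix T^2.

Characteristic polynomial: r^3 - r^2 - 17r - 15 = (r - 5)(r + 1)(r + 3), so the eigenvalues are -3, -1, 5.
r=-3: eigenvector (-1, -1, -2).
r=-1: eigenvector (1, 2, 2).
r=5: eigenvector (0, 0, 1).
P = [[-1, 1, 0], [-1, 2, 0], [-2, 2, 1]], D = diag(-3, -1, 5), P⁻¹ = [[-2, 1, 0], [-1, 1, 0], [-2, 0, 1]].
T² = P·diag(9, 1, 25)·P⁻¹ = [[17, -8, 0], [16, -7, 0], [-16, -16, 25]].
The requested entry is -7.

-7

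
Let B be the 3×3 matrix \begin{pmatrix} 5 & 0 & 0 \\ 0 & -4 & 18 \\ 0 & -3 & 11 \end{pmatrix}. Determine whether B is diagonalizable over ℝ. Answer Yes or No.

Yes

Characteristic polynomial: p(r) = r^3 - 12r^2 + 45r - 50 = (r - 5)^2(r - 2).
r = 5 has algebraic multiplicity 2; rank(B − 5I) = 1, so geometric multiplicity = 2.
Every eigenvalue has geometric = algebraic multiplicity, so B is diagonalizable.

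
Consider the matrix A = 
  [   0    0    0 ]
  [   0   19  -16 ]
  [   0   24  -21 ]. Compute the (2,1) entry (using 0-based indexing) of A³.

456

Characteristic polynomial: t^3 + 2t^2 - 15t = t(t - 3)(t + 5), so the eigenvalues are -5, 0, 3.
t=0: eigenvector (1, 0, 0).
t=-5: eigenvector (0, 2, 3).
t=3: eigenvector (0, -1, -1).
P = [[1, 0, 0], [0, 2, -1], [0, 3, -1]], D = diag(0, -5, 3), P⁻¹ = [[1, 0, 0], [0, -1, 1], [0, -3, 2]].
A³ = P·diag(0, -125, 27)·P⁻¹ = [[0, 0, 0], [0, 331, -304], [0, 456, -429]].
The requested entry is 456.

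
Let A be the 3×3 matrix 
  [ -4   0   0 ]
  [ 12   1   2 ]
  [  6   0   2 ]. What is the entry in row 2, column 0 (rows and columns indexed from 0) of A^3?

Characteristic polynomial: s^3 + s^2 - 10s + 8 = (s - 2)(s - 1)(s + 4), so the eigenvalues are -4, 1, 2.
s=-4: eigenvector (1, -2, -1).
s=1: eigenvector (0, 1, 0).
s=2: eigenvector (0, 2, 1).
P = [[1, 0, 0], [-2, 1, 2], [-1, 0, 1]], D = diag(-4, 1, 2), P⁻¹ = [[1, 0, 0], [0, 1, -2], [1, 0, 1]].
A³ = P·diag(-64, 1, 8)·P⁻¹ = [[-64, 0, 0], [144, 1, 14], [72, 0, 8]].
The requested entry is 72.

72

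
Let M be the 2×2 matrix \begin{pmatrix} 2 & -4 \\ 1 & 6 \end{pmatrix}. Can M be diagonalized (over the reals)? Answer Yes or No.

Characteristic polynomial: p(μ) = μ^2 - 8μ + 16 = (μ - 4)^2.
μ = 4 has algebraic multiplicity 2; rank(M − 4I) = 1, so geometric multiplicity = 1.
Geometric multiplicity < algebraic multiplicity, so M is not diagonalizable.

No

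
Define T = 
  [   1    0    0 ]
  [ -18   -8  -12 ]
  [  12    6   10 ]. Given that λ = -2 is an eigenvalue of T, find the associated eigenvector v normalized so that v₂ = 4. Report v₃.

T + 2I = [[3, 0, 0], [-18, -6, -12], [12, 6, 12]].
Solving (T + 2I)v = 0 gives the eigenspace spanned by (0, 4, -2).
With v₂ = 4, v = (0, 4, -2), so v₃ = -2.

-2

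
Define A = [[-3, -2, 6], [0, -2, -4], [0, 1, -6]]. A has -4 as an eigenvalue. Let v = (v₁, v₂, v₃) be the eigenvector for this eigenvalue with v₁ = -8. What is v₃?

4

A + 4I = [[1, -2, 6], [0, 2, -4], [0, 1, -2]].
Solving (A + 4I)v = 0 gives the eigenspace spanned by (-8, 8, 4).
With v₁ = -8, v = (-8, 8, 4), so v₃ = 4.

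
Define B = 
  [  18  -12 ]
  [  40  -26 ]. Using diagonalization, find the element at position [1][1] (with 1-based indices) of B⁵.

38688

Characteristic polynomial: t^2 + 8t + 12 = (t + 2)(t + 6), so the eigenvalues are -6, -2.
t=-2: eigenvector (-3, -5).
t=-6: eigenvector (1, 2).
P = [[-3, 1], [-5, 2]], D = diag(-2, -6), P⁻¹ = [[-2, 1], [-5, 3]].
B⁵ = P·diag(-32, -7776)·P⁻¹ = [[38688, -23232], [77440, -46496]].
The requested entry is 38688.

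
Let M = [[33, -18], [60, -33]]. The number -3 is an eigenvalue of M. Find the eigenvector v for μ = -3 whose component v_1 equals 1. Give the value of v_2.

2

M + 3I = [[36, -18], [60, -30]].
Solving (M + 3I)v = 0 gives the eigenspace spanned by (1, 2).
With v_1 = 1, v = (1, 2), so v_2 = 2.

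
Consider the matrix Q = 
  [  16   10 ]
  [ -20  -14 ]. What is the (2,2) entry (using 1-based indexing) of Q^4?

Characteristic polynomial: s^2 - 2s - 24 = (s - 6)(s + 4), so the eigenvalues are -4, 6.
s=6: eigenvector (-1, 1).
s=-4: eigenvector (-1, 2).
P = [[-1, -1], [1, 2]], D = diag(6, -4), P⁻¹ = [[-2, -1], [1, 1]].
Q⁴ = P·diag(1296, 256)·P⁻¹ = [[2336, 1040], [-2080, -784]].
The requested entry is -784.

-784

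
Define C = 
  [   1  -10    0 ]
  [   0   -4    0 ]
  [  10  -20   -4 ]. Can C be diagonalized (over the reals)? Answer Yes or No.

Characteristic polynomial: p(s) = s^3 + 7s^2 + 8s - 16 = (s - 1)(s + 4)^2.
s = -4 has algebraic multiplicity 2; rank(C + 4I) = 1, so geometric multiplicity = 2.
Every eigenvalue has geometric = algebraic multiplicity, so C is diagonalizable.

Yes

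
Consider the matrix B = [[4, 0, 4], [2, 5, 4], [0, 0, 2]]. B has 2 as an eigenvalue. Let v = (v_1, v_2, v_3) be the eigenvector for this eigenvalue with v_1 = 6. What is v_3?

B − 2I = [[2, 0, 4], [2, 3, 4], [0, 0, 0]].
Solving (B − 2I)v = 0 gives the eigenspace spanned by (6, 0, -3).
With v_1 = 6, v = (6, 0, -3), so v_3 = -3.

-3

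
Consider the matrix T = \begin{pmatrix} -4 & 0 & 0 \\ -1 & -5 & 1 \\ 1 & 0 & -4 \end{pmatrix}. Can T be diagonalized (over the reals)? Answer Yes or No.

Characteristic polynomial: p(s) = s^3 + 13s^2 + 56s + 80 = (s + 4)^2(s + 5).
s = -4 has algebraic multiplicity 2; rank(T + 4I) = 2, so geometric multiplicity = 1.
Geometric multiplicity < algebraic multiplicity, so T is not diagonalizable.

No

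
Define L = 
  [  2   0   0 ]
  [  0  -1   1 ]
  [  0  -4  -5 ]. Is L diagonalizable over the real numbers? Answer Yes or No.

Characteristic polynomial: p(λ) = λ^3 + 4λ^2 - 3λ - 18 = (λ - 2)(λ + 3)^2.
λ = -3 has algebraic multiplicity 2; rank(L + 3I) = 2, so geometric multiplicity = 1.
Geometric multiplicity < algebraic multiplicity, so L is not diagonalizable.

No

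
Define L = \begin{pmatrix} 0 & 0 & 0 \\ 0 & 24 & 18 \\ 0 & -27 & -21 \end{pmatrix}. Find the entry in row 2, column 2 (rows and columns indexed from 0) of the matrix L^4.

Characteristic polynomial: r^3 - 3r^2 - 18r = r(r - 6)(r + 3), so the eigenvalues are -3, 0, 6.
r=6: eigenvector (0, 1, -1).
r=0: eigenvector (1, 0, 0).
r=-3: eigenvector (0, -2, 3).
P = [[0, 1, 0], [1, 0, -2], [-1, 0, 3]], D = diag(6, 0, -3), P⁻¹ = [[0, 3, 2], [1, 0, 0], [0, 1, 1]].
L⁴ = P·diag(1296, 0, 81)·P⁻¹ = [[0, 0, 0], [0, 3726, 2430], [0, -3645, -2349]].
The requested entry is -2349.

-2349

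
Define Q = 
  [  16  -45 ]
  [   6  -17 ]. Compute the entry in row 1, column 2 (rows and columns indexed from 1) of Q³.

-135

Characteristic polynomial: μ^2 + μ - 2 = (μ - 1)(μ + 2), so the eigenvalues are -2, 1.
μ=-2: eigenvector (5, 2).
μ=1: eigenvector (3, 1).
P = [[5, 3], [2, 1]], D = diag(-2, 1), P⁻¹ = [[-1, 3], [2, -5]].
Q³ = P·diag(-8, 1)·P⁻¹ = [[46, -135], [18, -53]].
The requested entry is -135.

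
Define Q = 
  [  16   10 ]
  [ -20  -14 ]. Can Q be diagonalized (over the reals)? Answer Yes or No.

Yes

Characteristic polynomial: p(s) = s^2 - 2s - 24 = (s - 6)(s + 4).
All 2 eigenvalues are distinct, so Q is diagonalizable.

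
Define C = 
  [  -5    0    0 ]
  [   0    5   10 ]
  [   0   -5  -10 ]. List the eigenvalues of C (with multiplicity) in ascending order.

Characteristic polynomial: p(r) = r^3 + 10r^2 + 25r = r(r + 5)^2.
Roots (with multiplicity): -5, -5, 0.

-5, -5, 0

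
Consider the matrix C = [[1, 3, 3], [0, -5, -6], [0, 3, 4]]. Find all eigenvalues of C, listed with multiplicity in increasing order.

Characteristic polynomial: p(μ) = μ^3 - 3μ + 2 = (μ - 1)^2(μ + 2).
Roots (with multiplicity): -2, 1, 1.

-2, 1, 1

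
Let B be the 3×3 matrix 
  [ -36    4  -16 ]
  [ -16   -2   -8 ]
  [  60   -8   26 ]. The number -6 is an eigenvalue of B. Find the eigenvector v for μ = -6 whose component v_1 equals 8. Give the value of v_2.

4

B + 6I = [[-30, 4, -16], [-16, 4, -8], [60, -8, 32]].
Solving (B + 6I)v = 0 gives the eigenspace spanned by (8, 4, -14).
With v_1 = 8, v = (8, 4, -14), so v_2 = 4.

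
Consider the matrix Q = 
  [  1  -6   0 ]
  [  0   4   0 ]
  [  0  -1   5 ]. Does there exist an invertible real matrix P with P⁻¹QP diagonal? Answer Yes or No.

Yes

Characteristic polynomial: p(t) = t^3 - 10t^2 + 29t - 20 = (t - 5)(t - 4)(t - 1).
All 3 eigenvalues are distinct, so Q is diagonalizable.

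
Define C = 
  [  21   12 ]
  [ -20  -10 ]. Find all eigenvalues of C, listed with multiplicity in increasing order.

Characteristic polynomial: p(μ) = μ^2 - 11μ + 30 = (μ - 6)(μ - 5).
Roots (with multiplicity): 5, 6.

5, 6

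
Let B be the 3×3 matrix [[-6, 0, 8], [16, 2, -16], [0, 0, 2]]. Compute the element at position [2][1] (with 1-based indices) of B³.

448

Characteristic polynomial: μ^3 + 2μ^2 - 20μ + 24 = (μ - 2)^2(μ + 6), so the eigenvalues are -6, 2, 2.
μ=-6: eigenvector (1, -2, 0).
μ=2: eigenvector (0, 1, 0).
μ=2: eigenvector (1, -2, 1).
P = [[1, 0, 1], [-2, 1, -2], [0, 0, 1]], D = diag(-6, 2, 2), P⁻¹ = [[1, 0, -1], [2, 1, 0], [0, 0, 1]].
B³ = P·diag(-216, 8, 8)·P⁻¹ = [[-216, 0, 224], [448, 8, -448], [0, 0, 8]].
The requested entry is 448.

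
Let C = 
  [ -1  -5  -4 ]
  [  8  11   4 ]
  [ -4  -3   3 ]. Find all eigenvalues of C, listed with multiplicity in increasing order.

Characteristic polynomial: p(μ) = μ^3 - 13μ^2 + 55μ - 75 = (μ - 5)^2(μ - 3).
Roots (with multiplicity): 3, 5, 5.

3, 5, 5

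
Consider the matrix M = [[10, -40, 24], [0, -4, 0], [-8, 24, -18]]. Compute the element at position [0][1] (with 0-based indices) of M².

Characteristic polynomial: μ^3 + 12μ^2 + 44μ + 48 = (μ + 2)(μ + 4)(μ + 6), so the eigenvalues are -6, -4, -2.
μ=-6: eigenvector (-3, 0, 2).
μ=-4: eigenvector (-4, 1, 4).
μ=-2: eigenvector (-2, 0, 1).
P = [[-3, -4, -2], [0, 1, 0], [2, 4, 1]], D = diag(-6, -4, -2), P⁻¹ = [[1, -4, 2], [0, 1, 0], [-2, 4, -3]].
M² = P·diag(36, 16, 4)·P⁻¹ = [[-92, 336, -192], [0, 16, 0], [64, -208, 132]].
The requested entry is 336.

336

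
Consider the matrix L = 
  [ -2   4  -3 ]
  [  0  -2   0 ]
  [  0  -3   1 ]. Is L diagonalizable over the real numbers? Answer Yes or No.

Characteristic polynomial: p(t) = t^3 + 3t^2 - 4 = (t - 1)(t + 2)^2.
t = -2 has algebraic multiplicity 2; rank(L + 2I) = 2, so geometric multiplicity = 1.
Geometric multiplicity < algebraic multiplicity, so L is not diagonalizable.

No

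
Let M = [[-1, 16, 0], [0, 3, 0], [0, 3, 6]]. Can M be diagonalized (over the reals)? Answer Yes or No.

Characteristic polynomial: p(λ) = λ^3 - 8λ^2 + 9λ + 18 = (λ - 6)(λ - 3)(λ + 1).
All 3 eigenvalues are distinct, so M is diagonalizable.

Yes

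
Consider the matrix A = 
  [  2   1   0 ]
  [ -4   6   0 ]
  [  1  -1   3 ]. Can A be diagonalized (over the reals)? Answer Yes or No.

Characteristic polynomial: p(r) = r^3 - 11r^2 + 40r - 48 = (r - 4)^2(r - 3).
r = 4 has algebraic multiplicity 2; rank(A − 4I) = 2, so geometric multiplicity = 1.
Geometric multiplicity < algebraic multiplicity, so A is not diagonalizable.

No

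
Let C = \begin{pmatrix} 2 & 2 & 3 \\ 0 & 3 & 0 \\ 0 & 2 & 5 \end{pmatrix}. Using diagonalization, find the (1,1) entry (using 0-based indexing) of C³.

Characteristic polynomial: μ^3 - 10μ^2 + 31μ - 30 = (μ - 5)(μ - 3)(μ - 2), so the eigenvalues are 2, 3, 5.
μ=5: eigenvector (1, 0, 1).
μ=3: eigenvector (-1, 1, -1).
μ=2: eigenvector (-1, 0, 0).
P = [[1, -1, -1], [0, 1, 0], [1, -1, 0]], D = diag(5, 3, 2), P⁻¹ = [[0, 1, 1], [0, 1, 0], [-1, 0, 1]].
C³ = P·diag(125, 27, 8)·P⁻¹ = [[8, 98, 117], [0, 27, 0], [0, 98, 125]].
The requested entry is 27.

27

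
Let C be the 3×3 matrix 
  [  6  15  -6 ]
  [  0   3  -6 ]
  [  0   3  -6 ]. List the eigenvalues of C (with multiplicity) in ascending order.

-3, 0, 6

Characteristic polynomial: p(μ) = μ^3 - 3μ^2 - 18μ = μ(μ - 6)(μ + 3).
Roots (with multiplicity): -3, 0, 6.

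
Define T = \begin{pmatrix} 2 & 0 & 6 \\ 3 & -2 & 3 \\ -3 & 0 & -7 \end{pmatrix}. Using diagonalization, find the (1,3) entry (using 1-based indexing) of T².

-30

Characteristic polynomial: r^3 + 7r^2 + 14r + 8 = (r + 1)(r + 2)(r + 4), so the eigenvalues are -4, -2, -1.
r=-2: eigenvector (0, 1, 0).
r=-4: eigenvector (1, 0, -1).
r=-1: eigenvector (2, 3, -1).
P = [[0, 1, 2], [1, 0, 3], [0, -1, -1]], D = diag(-2, -4, -1), P⁻¹ = [[-3, 1, -3], [-1, 0, -2], [1, 0, 1]].
T² = P·diag(4, 16, 1)·P⁻¹ = [[-14, 0, -30], [-9, 4, -9], [15, 0, 31]].
The requested entry is -30.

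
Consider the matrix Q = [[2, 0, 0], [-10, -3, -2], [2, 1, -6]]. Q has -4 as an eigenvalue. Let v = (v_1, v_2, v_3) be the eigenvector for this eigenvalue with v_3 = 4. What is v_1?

Q + 4I = [[6, 0, 0], [-10, 1, -2], [2, 1, -2]].
Solving (Q + 4I)v = 0 gives the eigenspace spanned by (0, 8, 4).
With v_3 = 4, v = (0, 8, 4), so v_1 = 0.

0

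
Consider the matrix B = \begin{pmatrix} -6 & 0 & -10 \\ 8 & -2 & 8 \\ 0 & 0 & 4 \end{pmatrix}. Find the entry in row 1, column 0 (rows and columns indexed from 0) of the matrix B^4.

Characteristic polynomial: t^3 + 4t^2 - 20t - 48 = (t - 4)(t + 2)(t + 6), so the eigenvalues are -6, -2, 4.
t=4: eigenvector (1, 0, -1).
t=-2: eigenvector (0, 1, 0).
t=-6: eigenvector (1, -2, 0).
P = [[1, 0, 1], [0, 1, -2], [-1, 0, 0]], D = diag(4, -2, -6), P⁻¹ = [[0, 0, -1], [2, 1, 2], [1, 0, 1]].
B⁴ = P·diag(256, 16, 1296)·P⁻¹ = [[1296, 0, 1040], [-2560, 16, -2560], [0, 0, 256]].
The requested entry is -2560.

-2560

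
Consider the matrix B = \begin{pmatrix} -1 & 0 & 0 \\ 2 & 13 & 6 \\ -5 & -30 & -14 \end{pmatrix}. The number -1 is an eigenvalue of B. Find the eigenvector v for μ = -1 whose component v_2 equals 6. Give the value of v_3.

B + 1I = [[0, 0, 0], [2, 14, 6], [-5, -30, -13]].
Solving (B + 1I)v = 0 gives the eigenspace spanned by (3, 6, -15).
With v_2 = 6, v = (3, 6, -15), so v_3 = -15.

-15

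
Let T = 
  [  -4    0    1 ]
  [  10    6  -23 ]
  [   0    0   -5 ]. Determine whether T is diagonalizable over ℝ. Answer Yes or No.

Yes

Characteristic polynomial: p(s) = s^3 + 3s^2 - 34s - 120 = (s - 6)(s + 4)(s + 5).
All 3 eigenvalues are distinct, so T is diagonalizable.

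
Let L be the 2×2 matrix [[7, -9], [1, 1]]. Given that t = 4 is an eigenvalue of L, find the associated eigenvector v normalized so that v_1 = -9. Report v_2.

L − 4I = [[3, -9], [1, -3]].
Solving (L − 4I)v = 0 gives the eigenspace spanned by (-9, -3).
With v_1 = -9, v = (-9, -3), so v_2 = -3.

-3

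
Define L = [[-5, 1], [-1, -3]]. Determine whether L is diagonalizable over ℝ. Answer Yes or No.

No

Characteristic polynomial: p(λ) = λ^2 + 8λ + 16 = (λ + 4)^2.
λ = -4 has algebraic multiplicity 2; rank(L + 4I) = 1, so geometric multiplicity = 1.
Geometric multiplicity < algebraic multiplicity, so L is not diagonalizable.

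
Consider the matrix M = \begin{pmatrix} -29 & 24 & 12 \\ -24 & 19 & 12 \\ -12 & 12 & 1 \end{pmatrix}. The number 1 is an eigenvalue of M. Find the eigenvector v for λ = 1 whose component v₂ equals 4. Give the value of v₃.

M − 1I = [[-30, 24, 12], [-24, 18, 12], [-12, 12, 0]].
Solving (M − 1I)v = 0 gives the eigenspace spanned by (4, 4, 2).
With v₂ = 4, v = (4, 4, 2), so v₃ = 2.

2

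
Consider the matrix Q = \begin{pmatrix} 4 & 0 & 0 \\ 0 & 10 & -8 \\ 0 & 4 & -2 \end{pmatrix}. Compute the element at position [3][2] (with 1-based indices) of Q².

32

Characteristic polynomial: μ^3 - 12μ^2 + 44μ - 48 = (μ - 6)(μ - 4)(μ - 2), so the eigenvalues are 2, 4, 6.
μ=4: eigenvector (1, 0, 0).
μ=2: eigenvector (0, -1, -1).
μ=6: eigenvector (0, 2, 1).
P = [[1, 0, 0], [0, -1, 2], [0, -1, 1]], D = diag(4, 2, 6), P⁻¹ = [[1, 0, 0], [0, 1, -2], [0, 1, -1]].
Q² = P·diag(16, 4, 36)·P⁻¹ = [[16, 0, 0], [0, 68, -64], [0, 32, -28]].
The requested entry is 32.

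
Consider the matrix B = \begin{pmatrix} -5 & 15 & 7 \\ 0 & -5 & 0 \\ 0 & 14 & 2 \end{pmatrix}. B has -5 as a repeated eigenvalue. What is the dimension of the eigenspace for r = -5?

1

B + 5I = [[0, 15, 7], [0, 0, 0], [0, 14, 7]].
This matrix has rank 2, so its null space has dimension 3 − 2 = 1.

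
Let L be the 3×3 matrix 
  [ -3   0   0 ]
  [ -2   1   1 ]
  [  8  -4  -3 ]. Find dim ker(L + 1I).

1

L + 1I = [[-2, 0, 0], [-2, 2, 1], [8, -4, -2]].
This matrix has rank 2, so its null space has dimension 3 − 2 = 1.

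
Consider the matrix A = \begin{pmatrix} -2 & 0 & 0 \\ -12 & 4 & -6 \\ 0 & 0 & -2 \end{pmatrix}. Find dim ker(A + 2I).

A + 2I = [[0, 0, 0], [-12, 6, -6], [0, 0, 0]].
This matrix has rank 1, so its null space has dimension 3 − 1 = 2.

2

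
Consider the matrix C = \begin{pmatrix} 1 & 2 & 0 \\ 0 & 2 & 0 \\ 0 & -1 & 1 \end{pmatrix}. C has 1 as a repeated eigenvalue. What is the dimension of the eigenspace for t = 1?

C − 1I = [[0, 2, 0], [0, 1, 0], [0, -1, 0]].
This matrix has rank 1, so its null space has dimension 3 − 1 = 2.

2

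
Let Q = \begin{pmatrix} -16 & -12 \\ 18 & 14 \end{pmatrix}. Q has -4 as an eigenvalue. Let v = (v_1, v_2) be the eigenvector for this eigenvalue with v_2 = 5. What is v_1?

-5

Q + 4I = [[-12, -12], [18, 18]].
Solving (Q + 4I)v = 0 gives the eigenspace spanned by (-5, 5).
With v_2 = 5, v = (-5, 5), so v_1 = -5.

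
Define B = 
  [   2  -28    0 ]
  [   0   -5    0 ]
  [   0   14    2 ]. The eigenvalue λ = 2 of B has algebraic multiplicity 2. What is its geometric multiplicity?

B − 2I = [[0, -28, 0], [0, -7, 0], [0, 14, 0]].
This matrix has rank 1, so its null space has dimension 3 − 1 = 2.

2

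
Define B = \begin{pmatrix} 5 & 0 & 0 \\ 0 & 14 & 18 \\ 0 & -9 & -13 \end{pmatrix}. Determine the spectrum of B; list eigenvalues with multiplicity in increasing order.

Characteristic polynomial: p(μ) = μ^3 - 6μ^2 - 15μ + 100 = (μ - 5)^2(μ + 4).
Roots (with multiplicity): -4, 5, 5.

-4, 5, 5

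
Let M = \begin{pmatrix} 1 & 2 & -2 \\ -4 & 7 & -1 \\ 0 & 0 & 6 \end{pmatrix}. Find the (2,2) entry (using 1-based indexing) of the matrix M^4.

Characteristic polynomial: λ^3 - 14λ^2 + 63λ - 90 = (λ - 6)(λ - 5)(λ - 3), so the eigenvalues are 3, 5, 6.
λ=5: eigenvector (-1, -2, 0).
λ=3: eigenvector (1, 1, 0).
λ=6: eigenvector (0, 1, 1).
P = [[-1, 1, 0], [-2, 1, 1], [0, 0, 1]], D = diag(5, 3, 6), P⁻¹ = [[1, -1, 1], [2, -1, 1], [0, 0, 1]].
M⁴ = P·diag(625, 81, 1296)·P⁻¹ = [[-463, 544, -544], [-1088, 1169, 127], [0, 0, 1296]].
The requested entry is 1169.

1169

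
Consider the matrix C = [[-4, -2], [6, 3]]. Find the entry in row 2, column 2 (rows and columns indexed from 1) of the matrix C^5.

3

Characteristic polynomial: μ^2 + μ = μ(μ + 1), so the eigenvalues are -1, 0.
μ=0: eigenvector (1, -2).
μ=-1: eigenvector (2, -3).
P = [[1, 2], [-2, -3]], D = diag(0, -1), P⁻¹ = [[-3, -2], [2, 1]].
C⁵ = P·diag(0, -1)·P⁻¹ = [[-4, -2], [6, 3]].
The requested entry is 3.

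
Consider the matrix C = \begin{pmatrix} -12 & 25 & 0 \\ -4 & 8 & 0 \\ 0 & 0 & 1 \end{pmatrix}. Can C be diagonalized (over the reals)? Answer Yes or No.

No

Characteristic polynomial: p(r) = r^3 + 3r^2 - 4 = (r - 1)(r + 2)^2.
r = -2 has algebraic multiplicity 2; rank(C + 2I) = 2, so geometric multiplicity = 1.
Geometric multiplicity < algebraic multiplicity, so C is not diagonalizable.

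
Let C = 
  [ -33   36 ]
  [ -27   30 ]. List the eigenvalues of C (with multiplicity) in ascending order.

Characteristic polynomial: p(μ) = μ^2 + 3μ - 18 = (μ - 3)(μ + 6).
Roots (with multiplicity): -6, 3.

-6, 3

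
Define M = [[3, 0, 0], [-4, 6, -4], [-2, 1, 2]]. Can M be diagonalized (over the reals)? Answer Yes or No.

No

Characteristic polynomial: p(r) = r^3 - 11r^2 + 40r - 48 = (r - 4)^2(r - 3).
r = 4 has algebraic multiplicity 2; rank(M − 4I) = 2, so geometric multiplicity = 1.
Geometric multiplicity < algebraic multiplicity, so M is not diagonalizable.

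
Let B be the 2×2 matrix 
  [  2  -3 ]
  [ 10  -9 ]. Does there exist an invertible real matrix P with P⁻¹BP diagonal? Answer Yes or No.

Characteristic polynomial: p(r) = r^2 + 7r + 12 = (r + 3)(r + 4).
All 2 eigenvalues are distinct, so B is diagonalizable.

Yes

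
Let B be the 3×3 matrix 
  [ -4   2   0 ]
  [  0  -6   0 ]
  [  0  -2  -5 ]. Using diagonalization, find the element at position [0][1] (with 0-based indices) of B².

Characteristic polynomial: μ^3 + 15μ^2 + 74μ + 120 = (μ + 4)(μ + 5)(μ + 6), so the eigenvalues are -6, -5, -4.
μ=-4: eigenvector (1, 0, 0).
μ=-6: eigenvector (-1, 1, 2).
μ=-5: eigenvector (0, 0, 1).
P = [[1, -1, 0], [0, 1, 0], [0, 2, 1]], D = diag(-4, -6, -5), P⁻¹ = [[1, 1, 0], [0, 1, 0], [0, -2, 1]].
B² = P·diag(16, 36, 25)·P⁻¹ = [[16, -20, 0], [0, 36, 0], [0, 22, 25]].
The requested entry is -20.

-20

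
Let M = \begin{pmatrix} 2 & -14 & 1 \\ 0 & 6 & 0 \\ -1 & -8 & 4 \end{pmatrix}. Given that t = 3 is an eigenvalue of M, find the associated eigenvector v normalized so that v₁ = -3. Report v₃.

-3

M − 3I = [[-1, -14, 1], [0, 3, 0], [-1, -8, 1]].
Solving (M − 3I)v = 0 gives the eigenspace spanned by (-3, 0, -3).
With v₁ = -3, v = (-3, 0, -3), so v₃ = -3.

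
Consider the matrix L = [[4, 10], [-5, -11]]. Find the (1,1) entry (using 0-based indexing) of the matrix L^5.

Characteristic polynomial: μ^2 + 7μ + 6 = (μ + 1)(μ + 6), so the eigenvalues are -6, -1.
μ=-6: eigenvector (-1, 1).
μ=-1: eigenvector (-2, 1).
P = [[-1, -2], [1, 1]], D = diag(-6, -1), P⁻¹ = [[1, 2], [-1, -1]].
L⁵ = P·diag(-7776, -1)·P⁻¹ = [[7774, 15550], [-7775, -15551]].
The requested entry is -15551.

-15551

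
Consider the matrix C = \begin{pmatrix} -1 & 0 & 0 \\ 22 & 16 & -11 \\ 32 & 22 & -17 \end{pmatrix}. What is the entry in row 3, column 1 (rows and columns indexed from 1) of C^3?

1112

Characteristic polynomial: μ^3 + 2μ^2 - 29μ - 30 = (μ - 5)(μ + 1)(μ + 6), so the eigenvalues are -6, -1, 5.
μ=-1: eigenvector (1, 0, 2).
μ=5: eigenvector (0, -1, -1).
μ=-6: eigenvector (0, 1, 2).
P = [[1, 0, 0], [0, -1, 1], [2, -1, 2]], D = diag(-1, 5, -6), P⁻¹ = [[1, 0, 0], [-2, -2, 1], [-2, -1, 1]].
C³ = P·diag(-1, 125, -216)·P⁻¹ = [[-1, 0, 0], [682, 466, -341], [1112, 682, -557]].
The requested entry is 1112.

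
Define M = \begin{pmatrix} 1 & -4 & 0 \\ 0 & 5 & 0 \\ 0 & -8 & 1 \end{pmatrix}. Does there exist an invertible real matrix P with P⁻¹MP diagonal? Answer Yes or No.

Characteristic polynomial: p(r) = r^3 - 7r^2 + 11r - 5 = (r - 5)(r - 1)^2.
r = 1 has algebraic multiplicity 2; rank(M − 1I) = 1, so geometric multiplicity = 2.
Every eigenvalue has geometric = algebraic multiplicity, so M is diagonalizable.

Yes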